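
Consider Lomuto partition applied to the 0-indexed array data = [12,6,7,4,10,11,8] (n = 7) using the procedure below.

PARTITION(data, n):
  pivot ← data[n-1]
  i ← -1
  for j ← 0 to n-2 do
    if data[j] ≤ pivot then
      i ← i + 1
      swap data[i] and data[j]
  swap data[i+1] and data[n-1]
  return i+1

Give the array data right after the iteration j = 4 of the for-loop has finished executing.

pivot = data[6] = 8; i = -1
j=0: data[0]=12 > 8 → no swap
j=1: data[1]=6 ≤ 8 → i=0, swap data[0],data[1] → [6,12,7,4,10,11,8]
j=2: data[2]=7 ≤ 8 → i=1, swap data[1],data[2] → [6,7,12,4,10,11,8]
j=3: data[3]=4 ≤ 8 → i=2, swap data[2],data[3] → [6,7,4,12,10,11,8]
j=4: data[4]=10 > 8 → no swap
(after j=4) data = [6,7,4,12,10,11,8]

[6,7,4,12,10,11,8]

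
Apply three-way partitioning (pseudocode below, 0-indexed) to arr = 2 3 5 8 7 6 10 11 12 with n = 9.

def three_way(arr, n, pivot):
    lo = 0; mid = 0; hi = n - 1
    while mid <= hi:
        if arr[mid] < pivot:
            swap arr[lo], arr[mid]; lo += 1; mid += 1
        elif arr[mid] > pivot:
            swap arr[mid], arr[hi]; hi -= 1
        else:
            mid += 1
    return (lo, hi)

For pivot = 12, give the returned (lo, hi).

(8, 8)

pivot = 12; lo=0, mid=0, hi=8
arr[mid]=2<12: swap arr[0],arr[0]; lo=1,mid=1 → 2 3 5 8 7 6 10 11 12
arr[mid]=3<12: swap arr[1],arr[1]; lo=2,mid=2 → 2 3 5 8 7 6 10 11 12
arr[mid]=5<12: swap arr[2],arr[2]; lo=3,mid=3 → 2 3 5 8 7 6 10 11 12
arr[mid]=8<12: swap arr[3],arr[3]; lo=4,mid=4 → 2 3 5 8 7 6 10 11 12
arr[mid]=7<12: swap arr[4],arr[4]; lo=5,mid=5 → 2 3 5 8 7 6 10 11 12
arr[mid]=6<12: swap arr[5],arr[5]; lo=6,mid=6 → 2 3 5 8 7 6 10 11 12
arr[mid]=10<12: swap arr[6],arr[6]; lo=7,mid=7 → 2 3 5 8 7 6 10 11 12
arr[mid]=11<12: swap arr[7],arr[7]; lo=8,mid=8 → 2 3 5 8 7 6 10 11 12
arr[mid]=12=12: mid=9
end: lo=8, hi=8; arr = 2 3 5 8 7 6 10 11 12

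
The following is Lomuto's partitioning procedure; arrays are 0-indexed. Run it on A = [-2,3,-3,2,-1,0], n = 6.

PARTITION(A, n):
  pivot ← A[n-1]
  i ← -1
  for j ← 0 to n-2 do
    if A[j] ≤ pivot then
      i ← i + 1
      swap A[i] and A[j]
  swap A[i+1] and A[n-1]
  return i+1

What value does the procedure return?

3

pivot = A[5] = 0; i = -1
j=0: A[0]=-2 ≤ 0 → i=0, swap A[0],A[0] (no change) → [-2,3,-3,2,-1,0]
j=1: A[1]=3 > 0 → no swap
j=2: A[2]=-3 ≤ 0 → i=1, swap A[1],A[2] → [-2,-3,3,2,-1,0]
j=3: A[3]=2 > 0 → no swap
j=4: A[4]=-1 ≤ 0 → i=2, swap A[2],A[4] → [-2,-3,-1,2,3,0]
final swap A[3],A[5] → [-2,-3,-1,0,3,2]; return 3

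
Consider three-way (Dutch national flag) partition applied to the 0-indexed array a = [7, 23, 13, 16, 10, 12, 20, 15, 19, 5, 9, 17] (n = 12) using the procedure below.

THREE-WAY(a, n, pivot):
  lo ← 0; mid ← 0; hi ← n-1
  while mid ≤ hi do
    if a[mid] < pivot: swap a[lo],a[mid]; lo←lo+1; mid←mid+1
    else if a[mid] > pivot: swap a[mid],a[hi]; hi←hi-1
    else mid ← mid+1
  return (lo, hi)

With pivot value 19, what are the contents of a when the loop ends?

[7, 17, 13, 16, 10, 12, 9, 15, 5, 19, 20, 23]

pivot = 19; lo=0, mid=0, hi=11
a[mid]=7<19: swap a[0],a[0]; lo=1,mid=1 → [7, 23, 13, 16, 10, 12, 20, 15, 19, 5, 9, 17]
a[mid]=23>19: swap a[1],a[11]; hi=10 → [7, 17, 13, 16, 10, 12, 20, 15, 19, 5, 9, 23]
a[mid]=17<19: swap a[1],a[1]; lo=2,mid=2 → [7, 17, 13, 16, 10, 12, 20, 15, 19, 5, 9, 23]
a[mid]=13<19: swap a[2],a[2]; lo=3,mid=3 → [7, 17, 13, 16, 10, 12, 20, 15, 19, 5, 9, 23]
a[mid]=16<19: swap a[3],a[3]; lo=4,mid=4 → [7, 17, 13, 16, 10, 12, 20, 15, 19, 5, 9, 23]
a[mid]=10<19: swap a[4],a[4]; lo=5,mid=5 → [7, 17, 13, 16, 10, 12, 20, 15, 19, 5, 9, 23]
a[mid]=12<19: swap a[5],a[5]; lo=6,mid=6 → [7, 17, 13, 16, 10, 12, 20, 15, 19, 5, 9, 23]
a[mid]=20>19: swap a[6],a[10]; hi=9 → [7, 17, 13, 16, 10, 12, 9, 15, 19, 5, 20, 23]
a[mid]=9<19: swap a[6],a[6]; lo=7,mid=7 → [7, 17, 13, 16, 10, 12, 9, 15, 19, 5, 20, 23]
a[mid]=15<19: swap a[7],a[7]; lo=8,mid=8 → [7, 17, 13, 16, 10, 12, 9, 15, 19, 5, 20, 23]
a[mid]=19=19: mid=9
a[mid]=5<19: swap a[8],a[9]; lo=9,mid=10 → [7, 17, 13, 16, 10, 12, 9, 15, 5, 19, 20, 23]
end: lo=9, hi=9; a = [7, 17, 13, 16, 10, 12, 9, 15, 5, 19, 20, 23]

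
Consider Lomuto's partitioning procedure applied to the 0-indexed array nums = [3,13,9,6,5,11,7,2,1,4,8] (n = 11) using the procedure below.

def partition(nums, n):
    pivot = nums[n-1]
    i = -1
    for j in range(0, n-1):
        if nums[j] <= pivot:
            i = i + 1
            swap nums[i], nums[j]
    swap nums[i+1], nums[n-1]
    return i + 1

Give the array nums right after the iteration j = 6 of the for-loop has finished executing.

[3,6,5,7,9,11,13,2,1,4,8]

pivot = nums[10] = 8; i = -1
j=0: nums[0]=3 ≤ 8 → i=0, swap nums[0],nums[0] (no change) → [3,13,9,6,5,11,7,2,1,4,8]
j=1: nums[1]=13 > 8 → no swap
j=2: nums[2]=9 > 8 → no swap
j=3: nums[3]=6 ≤ 8 → i=1, swap nums[1],nums[3] → [3,6,9,13,5,11,7,2,1,4,8]
j=4: nums[4]=5 ≤ 8 → i=2, swap nums[2],nums[4] → [3,6,5,13,9,11,7,2,1,4,8]
j=5: nums[5]=11 > 8 → no swap
j=6: nums[6]=7 ≤ 8 → i=3, swap nums[3],nums[6] → [3,6,5,7,9,11,13,2,1,4,8]
(after j=6) nums = [3,6,5,7,9,11,13,2,1,4,8]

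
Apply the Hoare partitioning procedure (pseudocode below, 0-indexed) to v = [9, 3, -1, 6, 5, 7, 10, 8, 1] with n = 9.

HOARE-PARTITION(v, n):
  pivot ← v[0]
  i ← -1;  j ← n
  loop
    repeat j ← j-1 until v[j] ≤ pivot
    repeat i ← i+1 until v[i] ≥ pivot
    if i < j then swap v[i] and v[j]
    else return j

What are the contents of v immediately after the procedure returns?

[1, 3, -1, 6, 5, 7, 8, 10, 9]

pivot = v[0] = 9; i = -1, j = 9
j→8 (v[8]=1≤9), i→0 (v[0]=9≥9); i<j, swap → [1, 3, -1, 6, 5, 7, 10, 8, 9]
j→7 (v[7]=8≤9), i→6 (v[6]=10≥9); i<j, swap → [1, 3, -1, 6, 5, 7, 8, 10, 9]
j→6, i→7; i≥j, return j=6. v = [1, 3, -1, 6, 5, 7, 8, 10, 9]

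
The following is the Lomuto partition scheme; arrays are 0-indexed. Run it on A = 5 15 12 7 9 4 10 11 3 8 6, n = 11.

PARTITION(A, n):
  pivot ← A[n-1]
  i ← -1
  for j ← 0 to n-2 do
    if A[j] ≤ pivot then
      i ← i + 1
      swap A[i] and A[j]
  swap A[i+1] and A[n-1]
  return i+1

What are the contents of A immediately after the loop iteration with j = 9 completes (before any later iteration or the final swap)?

5 4 3 7 9 15 10 11 12 8 6

pivot=6, i=-1
j=0: 5≤6, i=0, swap(0,0) ⇒ 5 15 12 7 9 4 10 11 3 8 6
j=1: 15>6, skip
j=2: 12>6, skip
j=3: 7>6, skip
j=4: 9>6, skip
j=5: 4≤6, i=1, swap(1,5) ⇒ 5 4 12 7 9 15 10 11 3 8 6
j=6: 10>6, skip
j=7: 11>6, skip
j=8: 3≤6, i=2, swap(2,8) ⇒ 5 4 3 7 9 15 10 11 12 8 6
j=9: 8>6, skip
(after j=9) A = 5 4 3 7 9 15 10 11 12 8 6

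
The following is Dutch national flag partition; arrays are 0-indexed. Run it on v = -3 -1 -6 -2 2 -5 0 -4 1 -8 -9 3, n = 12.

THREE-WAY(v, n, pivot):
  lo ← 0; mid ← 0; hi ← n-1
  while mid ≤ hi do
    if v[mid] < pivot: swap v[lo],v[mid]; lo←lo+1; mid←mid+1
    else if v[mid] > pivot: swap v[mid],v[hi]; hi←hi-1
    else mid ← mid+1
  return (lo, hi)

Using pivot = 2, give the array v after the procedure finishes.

-3 -1 -6 -2 -5 0 -4 1 -8 -9 2 3

pivot = 2; lo=0, mid=0, hi=11
v[mid]=-3<2: swap v[0],v[0]; lo=1,mid=1 → -3 -1 -6 -2 2 -5 0 -4 1 -8 -9 3
v[mid]=-1<2: swap v[1],v[1]; lo=2,mid=2 → -3 -1 -6 -2 2 -5 0 -4 1 -8 -9 3
v[mid]=-6<2: swap v[2],v[2]; lo=3,mid=3 → -3 -1 -6 -2 2 -5 0 -4 1 -8 -9 3
v[mid]=-2<2: swap v[3],v[3]; lo=4,mid=4 → -3 -1 -6 -2 2 -5 0 -4 1 -8 -9 3
v[mid]=2=2: mid=5
v[mid]=-5<2: swap v[4],v[5]; lo=5,mid=6 → -3 -1 -6 -2 -5 2 0 -4 1 -8 -9 3
v[mid]=0<2: swap v[5],v[6]; lo=6,mid=7 → -3 -1 -6 -2 -5 0 2 -4 1 -8 -9 3
v[mid]=-4<2: swap v[6],v[7]; lo=7,mid=8 → -3 -1 -6 -2 -5 0 -4 2 1 -8 -9 3
v[mid]=1<2: swap v[7],v[8]; lo=8,mid=9 → -3 -1 -6 -2 -5 0 -4 1 2 -8 -9 3
v[mid]=-8<2: swap v[8],v[9]; lo=9,mid=10 → -3 -1 -6 -2 -5 0 -4 1 -8 2 -9 3
v[mid]=-9<2: swap v[9],v[10]; lo=10,mid=11 → -3 -1 -6 -2 -5 0 -4 1 -8 -9 2 3
v[mid]=3>2: swap v[11],v[11]; hi=10 → -3 -1 -6 -2 -5 0 -4 1 -8 -9 2 3
end: lo=10, hi=10; v = -3 -1 -6 -2 -5 0 -4 1 -8 -9 2 3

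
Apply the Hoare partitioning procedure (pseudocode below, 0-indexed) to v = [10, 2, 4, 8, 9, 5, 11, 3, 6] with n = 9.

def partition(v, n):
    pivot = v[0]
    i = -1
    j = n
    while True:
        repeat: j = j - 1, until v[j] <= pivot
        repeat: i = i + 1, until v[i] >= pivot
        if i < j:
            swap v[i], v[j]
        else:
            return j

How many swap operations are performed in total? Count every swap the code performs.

pivot = v[0] = 10; i = -1, j = 9
j→8 (v[8]=6≤10), i→0 (v[0]=10≥10); i<j, swap → [6, 2, 4, 8, 9, 5, 11, 3, 10]
j→7 (v[7]=3≤10), i→6 (v[6]=11≥10); i<j, swap → [6, 2, 4, 8, 9, 5, 3, 11, 10]
j→6, i→7; i≥j, return j=6. v = [6, 2, 4, 8, 9, 5, 3, 11, 10]

2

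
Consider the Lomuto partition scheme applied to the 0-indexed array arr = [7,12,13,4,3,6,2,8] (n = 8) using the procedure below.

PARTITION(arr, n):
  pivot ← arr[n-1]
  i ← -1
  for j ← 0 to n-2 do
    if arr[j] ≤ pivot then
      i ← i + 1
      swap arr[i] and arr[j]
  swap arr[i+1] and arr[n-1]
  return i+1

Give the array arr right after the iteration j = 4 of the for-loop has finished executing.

pivot=8, i=-1
j=0: 7≤8, i=0, swap(0,0) ⇒ [7,12,13,4,3,6,2,8]
j=1: 12>8, skip
j=2: 13>8, skip
j=3: 4≤8, i=1, swap(1,3) ⇒ [7,4,13,12,3,6,2,8]
j=4: 3≤8, i=2, swap(2,4) ⇒ [7,4,3,12,13,6,2,8]
(after j=4) arr = [7,4,3,12,13,6,2,8]

[7,4,3,12,13,6,2,8]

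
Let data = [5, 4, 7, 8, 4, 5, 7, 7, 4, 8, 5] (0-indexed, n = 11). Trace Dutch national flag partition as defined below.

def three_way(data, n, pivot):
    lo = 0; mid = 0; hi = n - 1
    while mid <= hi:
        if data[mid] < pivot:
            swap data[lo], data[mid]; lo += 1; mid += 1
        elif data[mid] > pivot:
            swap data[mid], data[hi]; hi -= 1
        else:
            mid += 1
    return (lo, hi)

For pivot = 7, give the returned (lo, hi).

lo=0 mid=0 hi=10
5<7: swap(0,0), lo=1 mid=1 ⇒ [5, 4, 7, 8, 4, 5, 7, 7, 4, 8, 5]
4<7: swap(1,1), lo=2 mid=2 ⇒ [5, 4, 7, 8, 4, 5, 7, 7, 4, 8, 5]
7=7: mid=3
8>7: swap(3,10), hi=9 ⇒ [5, 4, 7, 5, 4, 5, 7, 7, 4, 8, 8]
5<7: swap(2,3), lo=3 mid=4 ⇒ [5, 4, 5, 7, 4, 5, 7, 7, 4, 8, 8]
4<7: swap(3,4), lo=4 mid=5 ⇒ [5, 4, 5, 4, 7, 5, 7, 7, 4, 8, 8]
5<7: swap(4,5), lo=5 mid=6 ⇒ [5, 4, 5, 4, 5, 7, 7, 7, 4, 8, 8]
7=7: mid=7
7=7: mid=8
4<7: swap(5,8), lo=6 mid=9 ⇒ [5, 4, 5, 4, 5, 4, 7, 7, 7, 8, 8]
8>7: swap(9,9), hi=8 ⇒ [5, 4, 5, 4, 5, 4, 7, 7, 7, 8, 8]
done. lo=6 hi=8; data=[5, 4, 5, 4, 5, 4, 7, 7, 7, 8, 8]

(6, 8)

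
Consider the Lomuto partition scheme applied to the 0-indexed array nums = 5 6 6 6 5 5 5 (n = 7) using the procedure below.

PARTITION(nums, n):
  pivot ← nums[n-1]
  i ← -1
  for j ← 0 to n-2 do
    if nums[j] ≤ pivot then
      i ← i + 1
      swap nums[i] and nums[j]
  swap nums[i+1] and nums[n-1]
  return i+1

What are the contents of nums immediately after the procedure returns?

pivot=5, i=-1
j=0: 5≤5, i=0, swap(0,0) ⇒ 5 6 6 6 5 5 5
j=1: 6>5, skip
j=2: 6>5, skip
j=3: 6>5, skip
j=4: 5≤5, i=1, swap(1,4) ⇒ 5 5 6 6 6 5 5
j=5: 5≤5, i=2, swap(2,5) ⇒ 5 5 5 6 6 6 5
swap(3,6) ⇒ 5 5 5 5 6 6 6; return 3

5 5 5 5 6 6 6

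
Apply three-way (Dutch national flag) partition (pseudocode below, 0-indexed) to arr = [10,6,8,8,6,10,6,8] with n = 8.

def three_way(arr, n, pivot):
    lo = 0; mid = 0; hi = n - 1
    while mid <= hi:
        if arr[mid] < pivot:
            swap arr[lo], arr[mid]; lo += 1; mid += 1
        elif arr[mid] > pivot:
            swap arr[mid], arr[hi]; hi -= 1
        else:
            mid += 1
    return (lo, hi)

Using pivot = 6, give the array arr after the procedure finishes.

[6,6,6,8,10,8,8,10]

pivot = 6; lo=0, mid=0, hi=7
arr[mid]=10>6: swap arr[0],arr[7]; hi=6 → [8,6,8,8,6,10,6,10]
arr[mid]=8>6: swap arr[0],arr[6]; hi=5 → [6,6,8,8,6,10,8,10]
arr[mid]=6=6: mid=1
arr[mid]=6=6: mid=2
arr[mid]=8>6: swap arr[2],arr[5]; hi=4 → [6,6,10,8,6,8,8,10]
arr[mid]=10>6: swap arr[2],arr[4]; hi=3 → [6,6,6,8,10,8,8,10]
arr[mid]=6=6: mid=3
arr[mid]=8>6: swap arr[3],arr[3]; hi=2 → [6,6,6,8,10,8,8,10]
end: lo=0, hi=2; arr = [6,6,6,8,10,8,8,10]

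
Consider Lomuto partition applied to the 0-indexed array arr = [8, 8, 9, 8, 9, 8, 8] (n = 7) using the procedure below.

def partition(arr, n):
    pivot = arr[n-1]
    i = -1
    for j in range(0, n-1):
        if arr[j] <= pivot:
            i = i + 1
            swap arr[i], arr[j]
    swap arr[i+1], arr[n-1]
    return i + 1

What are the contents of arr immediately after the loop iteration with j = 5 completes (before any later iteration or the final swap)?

pivot = arr[6] = 8; i = -1
j=0: arr[0]=8 ≤ 8 → i=0, swap arr[0],arr[0] (no change) → [8, 8, 9, 8, 9, 8, 8]
j=1: arr[1]=8 ≤ 8 → i=1, swap arr[1],arr[1] (no change) → [8, 8, 9, 8, 9, 8, 8]
j=2: arr[2]=9 > 8 → no swap
j=3: arr[3]=8 ≤ 8 → i=2, swap arr[2],arr[3] → [8, 8, 8, 9, 9, 8, 8]
j=4: arr[4]=9 > 8 → no swap
j=5: arr[5]=8 ≤ 8 → i=3, swap arr[3],arr[5] → [8, 8, 8, 8, 9, 9, 8]
(after j=5) arr = [8, 8, 8, 8, 9, 9, 8]

[8, 8, 8, 8, 9, 9, 8]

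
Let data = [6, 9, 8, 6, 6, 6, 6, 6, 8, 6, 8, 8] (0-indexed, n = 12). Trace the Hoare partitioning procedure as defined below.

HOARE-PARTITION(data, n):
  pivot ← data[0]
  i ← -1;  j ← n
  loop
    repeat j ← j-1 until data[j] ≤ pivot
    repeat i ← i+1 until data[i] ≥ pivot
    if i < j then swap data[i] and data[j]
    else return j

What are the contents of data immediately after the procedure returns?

[6, 6, 6, 6, 6, 6, 8, 9, 8, 6, 8, 8]

pivot = data[0] = 6; i = -1, j = 12
j→9 (data[9]=6≤6), i→0 (data[0]=6≥6); i<j, swap → [6, 9, 8, 6, 6, 6, 6, 6, 8, 6, 8, 8]
j→7 (data[7]=6≤6), i→1 (data[1]=9≥6); i<j, swap → [6, 6, 8, 6, 6, 6, 6, 9, 8, 6, 8, 8]
j→6 (data[6]=6≤6), i→2 (data[2]=8≥6); i<j, swap → [6, 6, 6, 6, 6, 6, 8, 9, 8, 6, 8, 8]
j→5 (data[5]=6≤6), i→3 (data[3]=6≥6); i<j, swap → [6, 6, 6, 6, 6, 6, 8, 9, 8, 6, 8, 8]
j→4, i→4; i≥j, return j=4. data = [6, 6, 6, 6, 6, 6, 8, 9, 8, 6, 8, 8]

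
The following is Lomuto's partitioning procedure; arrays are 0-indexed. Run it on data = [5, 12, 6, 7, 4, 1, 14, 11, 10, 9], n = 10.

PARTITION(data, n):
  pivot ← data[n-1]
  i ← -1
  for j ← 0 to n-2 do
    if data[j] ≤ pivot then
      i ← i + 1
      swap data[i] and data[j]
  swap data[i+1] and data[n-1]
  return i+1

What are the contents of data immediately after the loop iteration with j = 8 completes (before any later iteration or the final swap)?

pivot = data[9] = 9; i = -1
j=0: data[0]=5 ≤ 9 → i=0, swap data[0],data[0] (no change) → [5, 12, 6, 7, 4, 1, 14, 11, 10, 9]
j=1: data[1]=12 > 9 → no swap
j=2: data[2]=6 ≤ 9 → i=1, swap data[1],data[2] → [5, 6, 12, 7, 4, 1, 14, 11, 10, 9]
j=3: data[3]=7 ≤ 9 → i=2, swap data[2],data[3] → [5, 6, 7, 12, 4, 1, 14, 11, 10, 9]
j=4: data[4]=4 ≤ 9 → i=3, swap data[3],data[4] → [5, 6, 7, 4, 12, 1, 14, 11, 10, 9]
j=5: data[5]=1 ≤ 9 → i=4, swap data[4],data[5] → [5, 6, 7, 4, 1, 12, 14, 11, 10, 9]
j=6: data[6]=14 > 9 → no swap
j=7: data[7]=11 > 9 → no swap
j=8: data[8]=10 > 9 → no swap
(after j=8) data = [5, 6, 7, 4, 1, 12, 14, 11, 10, 9]

[5, 6, 7, 4, 1, 12, 14, 11, 10, 9]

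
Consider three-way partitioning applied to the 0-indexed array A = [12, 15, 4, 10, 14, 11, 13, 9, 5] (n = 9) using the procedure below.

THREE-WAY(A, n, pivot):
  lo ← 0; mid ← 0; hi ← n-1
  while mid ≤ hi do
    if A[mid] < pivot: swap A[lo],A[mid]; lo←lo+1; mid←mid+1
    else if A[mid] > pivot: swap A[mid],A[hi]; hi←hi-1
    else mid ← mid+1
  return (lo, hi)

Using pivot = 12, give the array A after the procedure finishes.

[5, 4, 10, 9, 11, 12, 13, 14, 15]

pivot = 12; lo=0, mid=0, hi=8
A[mid]=12=12: mid=1
A[mid]=15>12: swap A[1],A[8]; hi=7 → [12, 5, 4, 10, 14, 11, 13, 9, 15]
A[mid]=5<12: swap A[0],A[1]; lo=1,mid=2 → [5, 12, 4, 10, 14, 11, 13, 9, 15]
A[mid]=4<12: swap A[1],A[2]; lo=2,mid=3 → [5, 4, 12, 10, 14, 11, 13, 9, 15]
A[mid]=10<12: swap A[2],A[3]; lo=3,mid=4 → [5, 4, 10, 12, 14, 11, 13, 9, 15]
A[mid]=14>12: swap A[4],A[7]; hi=6 → [5, 4, 10, 12, 9, 11, 13, 14, 15]
A[mid]=9<12: swap A[3],A[4]; lo=4,mid=5 → [5, 4, 10, 9, 12, 11, 13, 14, 15]
A[mid]=11<12: swap A[4],A[5]; lo=5,mid=6 → [5, 4, 10, 9, 11, 12, 13, 14, 15]
A[mid]=13>12: swap A[6],A[6]; hi=5 → [5, 4, 10, 9, 11, 12, 13, 14, 15]
end: lo=5, hi=5; A = [5, 4, 10, 9, 11, 12, 13, 14, 15]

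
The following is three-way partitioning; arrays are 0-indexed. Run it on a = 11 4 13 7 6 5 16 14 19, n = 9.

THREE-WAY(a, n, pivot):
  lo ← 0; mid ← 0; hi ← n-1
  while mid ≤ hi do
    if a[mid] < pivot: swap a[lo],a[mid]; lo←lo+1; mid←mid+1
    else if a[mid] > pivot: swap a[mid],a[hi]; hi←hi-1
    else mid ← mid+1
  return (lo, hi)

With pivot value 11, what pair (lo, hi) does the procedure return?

(4, 4)

lo=0 mid=0 hi=8
11=11: mid=1
4<11: swap(0,1), lo=1 mid=2 ⇒ 4 11 13 7 6 5 16 14 19
13>11: swap(2,8), hi=7 ⇒ 4 11 19 7 6 5 16 14 13
19>11: swap(2,7), hi=6 ⇒ 4 11 14 7 6 5 16 19 13
14>11: swap(2,6), hi=5 ⇒ 4 11 16 7 6 5 14 19 13
16>11: swap(2,5), hi=4 ⇒ 4 11 5 7 6 16 14 19 13
5<11: swap(1,2), lo=2 mid=3 ⇒ 4 5 11 7 6 16 14 19 13
7<11: swap(2,3), lo=3 mid=4 ⇒ 4 5 7 11 6 16 14 19 13
6<11: swap(3,4), lo=4 mid=5 ⇒ 4 5 7 6 11 16 14 19 13
done. lo=4 hi=4; a=4 5 7 6 11 16 14 19 13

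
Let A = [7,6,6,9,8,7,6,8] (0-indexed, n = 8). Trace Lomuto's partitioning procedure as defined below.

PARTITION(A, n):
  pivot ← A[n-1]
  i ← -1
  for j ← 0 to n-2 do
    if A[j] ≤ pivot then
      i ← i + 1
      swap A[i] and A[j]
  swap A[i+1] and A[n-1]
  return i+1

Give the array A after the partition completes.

[7,6,6,8,7,6,8,9]

pivot = A[7] = 8; i = -1
j=0: A[0]=7 ≤ 8 → i=0, swap A[0],A[0] (no change) → [7,6,6,9,8,7,6,8]
j=1: A[1]=6 ≤ 8 → i=1, swap A[1],A[1] (no change) → [7,6,6,9,8,7,6,8]
j=2: A[2]=6 ≤ 8 → i=2, swap A[2],A[2] (no change) → [7,6,6,9,8,7,6,8]
j=3: A[3]=9 > 8 → no swap
j=4: A[4]=8 ≤ 8 → i=3, swap A[3],A[4] → [7,6,6,8,9,7,6,8]
j=5: A[5]=7 ≤ 8 → i=4, swap A[4],A[5] → [7,6,6,8,7,9,6,8]
j=6: A[6]=6 ≤ 8 → i=5, swap A[5],A[6] → [7,6,6,8,7,6,9,8]
final swap A[6],A[7] → [7,6,6,8,7,6,8,9]; return 6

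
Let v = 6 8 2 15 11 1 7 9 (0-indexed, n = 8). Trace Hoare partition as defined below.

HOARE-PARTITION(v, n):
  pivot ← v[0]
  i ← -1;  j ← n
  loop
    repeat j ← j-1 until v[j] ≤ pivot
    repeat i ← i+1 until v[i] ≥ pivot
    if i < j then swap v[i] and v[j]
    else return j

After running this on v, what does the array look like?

1 2 8 15 11 6 7 9

pivot=6
j stops at 5 (1), i stops at 0 (6); swap ⇒ 1 8 2 15 11 6 7 9
j stops at 2 (2), i stops at 1 (8); swap ⇒ 1 2 8 15 11 6 7 9
j stops at 1, i stops at 2; i≥j ⇒ return 1. v=1 2 8 15 11 6 7 9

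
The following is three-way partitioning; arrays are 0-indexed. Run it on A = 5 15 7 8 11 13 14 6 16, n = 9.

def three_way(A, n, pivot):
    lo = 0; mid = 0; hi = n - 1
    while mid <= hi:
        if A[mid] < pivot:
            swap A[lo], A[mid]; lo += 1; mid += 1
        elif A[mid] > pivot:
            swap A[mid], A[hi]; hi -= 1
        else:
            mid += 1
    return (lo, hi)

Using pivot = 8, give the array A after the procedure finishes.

pivot = 8; lo=0, mid=0, hi=8
A[mid]=5<8: swap A[0],A[0]; lo=1,mid=1 → 5 15 7 8 11 13 14 6 16
A[mid]=15>8: swap A[1],A[8]; hi=7 → 5 16 7 8 11 13 14 6 15
A[mid]=16>8: swap A[1],A[7]; hi=6 → 5 6 7 8 11 13 14 16 15
A[mid]=6<8: swap A[1],A[1]; lo=2,mid=2 → 5 6 7 8 11 13 14 16 15
A[mid]=7<8: swap A[2],A[2]; lo=3,mid=3 → 5 6 7 8 11 13 14 16 15
A[mid]=8=8: mid=4
A[mid]=11>8: swap A[4],A[6]; hi=5 → 5 6 7 8 14 13 11 16 15
A[mid]=14>8: swap A[4],A[5]; hi=4 → 5 6 7 8 13 14 11 16 15
A[mid]=13>8: swap A[4],A[4]; hi=3 → 5 6 7 8 13 14 11 16 15
end: lo=3, hi=3; A = 5 6 7 8 13 14 11 16 15

5 6 7 8 13 14 11 16 15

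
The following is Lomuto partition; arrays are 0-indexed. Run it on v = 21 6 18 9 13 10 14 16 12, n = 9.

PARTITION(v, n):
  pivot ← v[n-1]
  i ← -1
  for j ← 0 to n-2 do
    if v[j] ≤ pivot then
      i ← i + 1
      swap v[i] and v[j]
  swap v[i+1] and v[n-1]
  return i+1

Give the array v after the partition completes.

pivot = v[8] = 12; i = -1
j=0: v[0]=21 > 12 → no swap
j=1: v[1]=6 ≤ 12 → i=0, swap v[0],v[1] → 6 21 18 9 13 10 14 16 12
j=2: v[2]=18 > 12 → no swap
j=3: v[3]=9 ≤ 12 → i=1, swap v[1],v[3] → 6 9 18 21 13 10 14 16 12
j=4: v[4]=13 > 12 → no swap
j=5: v[5]=10 ≤ 12 → i=2, swap v[2],v[5] → 6 9 10 21 13 18 14 16 12
j=6: v[6]=14 > 12 → no swap
j=7: v[7]=16 > 12 → no swap
final swap v[3],v[8] → 6 9 10 12 13 18 14 16 21; return 3

6 9 10 12 13 18 14 16 21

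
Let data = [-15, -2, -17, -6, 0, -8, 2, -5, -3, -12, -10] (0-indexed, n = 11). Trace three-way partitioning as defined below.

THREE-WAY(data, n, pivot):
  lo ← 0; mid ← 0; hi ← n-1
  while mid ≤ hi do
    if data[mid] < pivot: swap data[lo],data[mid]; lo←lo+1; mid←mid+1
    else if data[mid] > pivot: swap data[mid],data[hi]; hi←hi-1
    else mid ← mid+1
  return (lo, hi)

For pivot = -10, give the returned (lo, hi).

(3, 3)

lo=0 mid=0 hi=10
-15<-10: swap(0,0), lo=1 mid=1 ⇒ [-15, -2, -17, -6, 0, -8, 2, -5, -3, -12, -10]
-2>-10: swap(1,10), hi=9 ⇒ [-15, -10, -17, -6, 0, -8, 2, -5, -3, -12, -2]
-10=-10: mid=2
-17<-10: swap(1,2), lo=2 mid=3 ⇒ [-15, -17, -10, -6, 0, -8, 2, -5, -3, -12, -2]
-6>-10: swap(3,9), hi=8 ⇒ [-15, -17, -10, -12, 0, -8, 2, -5, -3, -6, -2]
-12<-10: swap(2,3), lo=3 mid=4 ⇒ [-15, -17, -12, -10, 0, -8, 2, -5, -3, -6, -2]
0>-10: swap(4,8), hi=7 ⇒ [-15, -17, -12, -10, -3, -8, 2, -5, 0, -6, -2]
-3>-10: swap(4,7), hi=6 ⇒ [-15, -17, -12, -10, -5, -8, 2, -3, 0, -6, -2]
-5>-10: swap(4,6), hi=5 ⇒ [-15, -17, -12, -10, 2, -8, -5, -3, 0, -6, -2]
2>-10: swap(4,5), hi=4 ⇒ [-15, -17, -12, -10, -8, 2, -5, -3, 0, -6, -2]
-8>-10: swap(4,4), hi=3 ⇒ [-15, -17, -12, -10, -8, 2, -5, -3, 0, -6, -2]
done. lo=3 hi=3; data=[-15, -17, -12, -10, -8, 2, -5, -3, 0, -6, -2]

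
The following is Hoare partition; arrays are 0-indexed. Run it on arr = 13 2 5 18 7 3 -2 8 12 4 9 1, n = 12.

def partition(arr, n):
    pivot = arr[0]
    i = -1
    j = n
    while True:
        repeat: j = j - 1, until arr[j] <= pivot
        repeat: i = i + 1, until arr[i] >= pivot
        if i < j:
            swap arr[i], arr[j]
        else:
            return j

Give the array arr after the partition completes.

pivot=13
j stops at 11 (1), i stops at 0 (13); swap ⇒ 1 2 5 18 7 3 -2 8 12 4 9 13
j stops at 10 (9), i stops at 3 (18); swap ⇒ 1 2 5 9 7 3 -2 8 12 4 18 13
j stops at 9, i stops at 10; i≥j ⇒ return 9. arr=1 2 5 9 7 3 -2 8 12 4 18 13

1 2 5 9 7 3 -2 8 12 4 18 13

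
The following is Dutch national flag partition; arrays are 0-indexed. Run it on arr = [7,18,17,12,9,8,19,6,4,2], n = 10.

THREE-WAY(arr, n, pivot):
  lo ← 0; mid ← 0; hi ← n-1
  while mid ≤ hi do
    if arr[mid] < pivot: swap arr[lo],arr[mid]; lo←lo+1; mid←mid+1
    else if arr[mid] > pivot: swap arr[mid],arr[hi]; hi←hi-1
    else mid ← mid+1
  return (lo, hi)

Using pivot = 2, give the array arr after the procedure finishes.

[2,17,12,9,8,19,6,4,18,7]

pivot = 2; lo=0, mid=0, hi=9
arr[mid]=7>2: swap arr[0],arr[9]; hi=8 → [2,18,17,12,9,8,19,6,4,7]
arr[mid]=2=2: mid=1
arr[mid]=18>2: swap arr[1],arr[8]; hi=7 → [2,4,17,12,9,8,19,6,18,7]
arr[mid]=4>2: swap arr[1],arr[7]; hi=6 → [2,6,17,12,9,8,19,4,18,7]
arr[mid]=6>2: swap arr[1],arr[6]; hi=5 → [2,19,17,12,9,8,6,4,18,7]
arr[mid]=19>2: swap arr[1],arr[5]; hi=4 → [2,8,17,12,9,19,6,4,18,7]
arr[mid]=8>2: swap arr[1],arr[4]; hi=3 → [2,9,17,12,8,19,6,4,18,7]
arr[mid]=9>2: swap arr[1],arr[3]; hi=2 → [2,12,17,9,8,19,6,4,18,7]
arr[mid]=12>2: swap arr[1],arr[2]; hi=1 → [2,17,12,9,8,19,6,4,18,7]
arr[mid]=17>2: swap arr[1],arr[1]; hi=0 → [2,17,12,9,8,19,6,4,18,7]
end: lo=0, hi=0; arr = [2,17,12,9,8,19,6,4,18,7]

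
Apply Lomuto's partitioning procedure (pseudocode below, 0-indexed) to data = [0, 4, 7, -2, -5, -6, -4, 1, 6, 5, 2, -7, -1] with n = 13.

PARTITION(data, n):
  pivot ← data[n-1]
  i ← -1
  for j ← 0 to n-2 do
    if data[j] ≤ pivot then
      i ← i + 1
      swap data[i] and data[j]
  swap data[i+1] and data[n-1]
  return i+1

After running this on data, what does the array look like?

pivot = data[12] = -1; i = -1
j=0: data[0]=0 > -1 → no swap
j=1: data[1]=4 > -1 → no swap
j=2: data[2]=7 > -1 → no swap
j=3: data[3]=-2 ≤ -1 → i=0, swap data[0],data[3] → [-2, 4, 7, 0, -5, -6, -4, 1, 6, 5, 2, -7, -1]
j=4: data[4]=-5 ≤ -1 → i=1, swap data[1],data[4] → [-2, -5, 7, 0, 4, -6, -4, 1, 6, 5, 2, -7, -1]
j=5: data[5]=-6 ≤ -1 → i=2, swap data[2],data[5] → [-2, -5, -6, 0, 4, 7, -4, 1, 6, 5, 2, -7, -1]
j=6: data[6]=-4 ≤ -1 → i=3, swap data[3],data[6] → [-2, -5, -6, -4, 4, 7, 0, 1, 6, 5, 2, -7, -1]
j=7: data[7]=1 > -1 → no swap
j=8: data[8]=6 > -1 → no swap
j=9: data[9]=5 > -1 → no swap
j=10: data[10]=2 > -1 → no swap
j=11: data[11]=-7 ≤ -1 → i=4, swap data[4],data[11] → [-2, -5, -6, -4, -7, 7, 0, 1, 6, 5, 2, 4, -1]
final swap data[5],data[12] → [-2, -5, -6, -4, -7, -1, 0, 1, 6, 5, 2, 4, 7]; return 5

[-2, -5, -6, -4, -7, -1, 0, 1, 6, 5, 2, 4, 7]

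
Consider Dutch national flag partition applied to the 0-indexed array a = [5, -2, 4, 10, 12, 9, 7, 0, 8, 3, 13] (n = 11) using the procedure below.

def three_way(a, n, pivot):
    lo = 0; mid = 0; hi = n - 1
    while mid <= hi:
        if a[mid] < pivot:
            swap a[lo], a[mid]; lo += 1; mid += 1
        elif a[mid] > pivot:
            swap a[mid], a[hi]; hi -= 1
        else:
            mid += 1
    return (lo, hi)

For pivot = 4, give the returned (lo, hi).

lo=0 mid=0 hi=10
5>4: swap(0,10), hi=9 ⇒ [13, -2, 4, 10, 12, 9, 7, 0, 8, 3, 5]
13>4: swap(0,9), hi=8 ⇒ [3, -2, 4, 10, 12, 9, 7, 0, 8, 13, 5]
3<4: swap(0,0), lo=1 mid=1 ⇒ [3, -2, 4, 10, 12, 9, 7, 0, 8, 13, 5]
-2<4: swap(1,1), lo=2 mid=2 ⇒ [3, -2, 4, 10, 12, 9, 7, 0, 8, 13, 5]
4=4: mid=3
10>4: swap(3,8), hi=7 ⇒ [3, -2, 4, 8, 12, 9, 7, 0, 10, 13, 5]
8>4: swap(3,7), hi=6 ⇒ [3, -2, 4, 0, 12, 9, 7, 8, 10, 13, 5]
0<4: swap(2,3), lo=3 mid=4 ⇒ [3, -2, 0, 4, 12, 9, 7, 8, 10, 13, 5]
12>4: swap(4,6), hi=5 ⇒ [3, -2, 0, 4, 7, 9, 12, 8, 10, 13, 5]
7>4: swap(4,5), hi=4 ⇒ [3, -2, 0, 4, 9, 7, 12, 8, 10, 13, 5]
9>4: swap(4,4), hi=3 ⇒ [3, -2, 0, 4, 9, 7, 12, 8, 10, 13, 5]
done. lo=3 hi=3; a=[3, -2, 0, 4, 9, 7, 12, 8, 10, 13, 5]

(3, 3)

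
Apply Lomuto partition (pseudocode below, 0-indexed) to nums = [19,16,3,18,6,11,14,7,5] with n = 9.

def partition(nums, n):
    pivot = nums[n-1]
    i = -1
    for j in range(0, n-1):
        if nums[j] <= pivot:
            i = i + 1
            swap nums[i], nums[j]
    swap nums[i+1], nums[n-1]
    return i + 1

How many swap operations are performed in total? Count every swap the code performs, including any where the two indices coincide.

2

pivot=5, i=-1
j=0: 19>5, skip
j=1: 16>5, skip
j=2: 3≤5, i=0, swap(0,2) ⇒ [3,16,19,18,6,11,14,7,5]
j=3: 18>5, skip
j=4: 6>5, skip
j=5: 11>5, skip
j=6: 14>5, skip
j=7: 7>5, skip
swap(1,8) ⇒ [3,5,19,18,6,11,14,7,16]; return 1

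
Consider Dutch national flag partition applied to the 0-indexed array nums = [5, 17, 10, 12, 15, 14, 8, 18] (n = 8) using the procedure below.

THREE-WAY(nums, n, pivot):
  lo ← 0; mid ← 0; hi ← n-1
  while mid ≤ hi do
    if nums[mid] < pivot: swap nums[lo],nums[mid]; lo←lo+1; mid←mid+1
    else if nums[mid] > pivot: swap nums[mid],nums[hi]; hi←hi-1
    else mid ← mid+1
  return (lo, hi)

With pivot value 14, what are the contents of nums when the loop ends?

[5, 8, 10, 12, 14, 15, 18, 17]

lo=0 mid=0 hi=7
5<14: swap(0,0), lo=1 mid=1 ⇒ [5, 17, 10, 12, 15, 14, 8, 18]
17>14: swap(1,7), hi=6 ⇒ [5, 18, 10, 12, 15, 14, 8, 17]
18>14: swap(1,6), hi=5 ⇒ [5, 8, 10, 12, 15, 14, 18, 17]
8<14: swap(1,1), lo=2 mid=2 ⇒ [5, 8, 10, 12, 15, 14, 18, 17]
10<14: swap(2,2), lo=3 mid=3 ⇒ [5, 8, 10, 12, 15, 14, 18, 17]
12<14: swap(3,3), lo=4 mid=4 ⇒ [5, 8, 10, 12, 15, 14, 18, 17]
15>14: swap(4,5), hi=4 ⇒ [5, 8, 10, 12, 14, 15, 18, 17]
14=14: mid=5
done. lo=4 hi=4; nums=[5, 8, 10, 12, 14, 15, 18, 17]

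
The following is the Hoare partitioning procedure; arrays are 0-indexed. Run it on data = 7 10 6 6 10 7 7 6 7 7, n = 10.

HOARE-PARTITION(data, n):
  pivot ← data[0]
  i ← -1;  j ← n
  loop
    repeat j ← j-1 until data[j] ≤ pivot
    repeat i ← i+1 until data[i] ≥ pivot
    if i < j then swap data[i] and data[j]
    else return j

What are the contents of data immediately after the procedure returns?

7 7 6 6 6 7 7 10 10 7

pivot = data[0] = 7; i = -1, j = 10
j→9 (data[9]=7≤7), i→0 (data[0]=7≥7); i<j, swap → 7 10 6 6 10 7 7 6 7 7
j→8 (data[8]=7≤7), i→1 (data[1]=10≥7); i<j, swap → 7 7 6 6 10 7 7 6 10 7
j→7 (data[7]=6≤7), i→4 (data[4]=10≥7); i<j, swap → 7 7 6 6 6 7 7 10 10 7
j→6 (data[6]=7≤7), i→5 (data[5]=7≥7); i<j, swap → 7 7 6 6 6 7 7 10 10 7
j→5, i→6; i≥j, return j=5. data = 7 7 6 6 6 7 7 10 10 7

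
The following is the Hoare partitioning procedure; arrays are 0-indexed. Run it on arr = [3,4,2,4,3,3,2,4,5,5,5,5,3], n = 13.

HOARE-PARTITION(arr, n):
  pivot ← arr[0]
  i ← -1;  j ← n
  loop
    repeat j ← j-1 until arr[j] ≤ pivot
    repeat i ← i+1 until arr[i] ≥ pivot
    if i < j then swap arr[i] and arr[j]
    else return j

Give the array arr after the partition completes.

pivot = arr[0] = 3; i = -1, j = 13
j→12 (arr[12]=3≤3), i→0 (arr[0]=3≥3); i<j, swap → [3,4,2,4,3,3,2,4,5,5,5,5,3]
j→6 (arr[6]=2≤3), i→1 (arr[1]=4≥3); i<j, swap → [3,2,2,4,3,3,4,4,5,5,5,5,3]
j→5 (arr[5]=3≤3), i→3 (arr[3]=4≥3); i<j, swap → [3,2,2,3,3,4,4,4,5,5,5,5,3]
j→4, i→4; i≥j, return j=4. arr = [3,2,2,3,3,4,4,4,5,5,5,5,3]

[3,2,2,3,3,4,4,4,5,5,5,5,3]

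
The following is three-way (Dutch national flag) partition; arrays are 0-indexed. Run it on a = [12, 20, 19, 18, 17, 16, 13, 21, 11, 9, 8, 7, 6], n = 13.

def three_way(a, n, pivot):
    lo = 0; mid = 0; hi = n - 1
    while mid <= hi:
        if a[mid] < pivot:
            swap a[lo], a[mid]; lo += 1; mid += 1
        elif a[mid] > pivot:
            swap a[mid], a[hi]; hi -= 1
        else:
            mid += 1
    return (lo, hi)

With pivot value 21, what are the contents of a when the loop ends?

[12, 20, 19, 18, 17, 16, 13, 11, 9, 8, 7, 6, 21]

lo=0 mid=0 hi=12
12<21: swap(0,0), lo=1 mid=1 ⇒ [12, 20, 19, 18, 17, 16, 13, 21, 11, 9, 8, 7, 6]
20<21: swap(1,1), lo=2 mid=2 ⇒ [12, 20, 19, 18, 17, 16, 13, 21, 11, 9, 8, 7, 6]
19<21: swap(2,2), lo=3 mid=3 ⇒ [12, 20, 19, 18, 17, 16, 13, 21, 11, 9, 8, 7, 6]
18<21: swap(3,3), lo=4 mid=4 ⇒ [12, 20, 19, 18, 17, 16, 13, 21, 11, 9, 8, 7, 6]
17<21: swap(4,4), lo=5 mid=5 ⇒ [12, 20, 19, 18, 17, 16, 13, 21, 11, 9, 8, 7, 6]
16<21: swap(5,5), lo=6 mid=6 ⇒ [12, 20, 19, 18, 17, 16, 13, 21, 11, 9, 8, 7, 6]
13<21: swap(6,6), lo=7 mid=7 ⇒ [12, 20, 19, 18, 17, 16, 13, 21, 11, 9, 8, 7, 6]
21=21: mid=8
11<21: swap(7,8), lo=8 mid=9 ⇒ [12, 20, 19, 18, 17, 16, 13, 11, 21, 9, 8, 7, 6]
9<21: swap(8,9), lo=9 mid=10 ⇒ [12, 20, 19, 18, 17, 16, 13, 11, 9, 21, 8, 7, 6]
8<21: swap(9,10), lo=10 mid=11 ⇒ [12, 20, 19, 18, 17, 16, 13, 11, 9, 8, 21, 7, 6]
7<21: swap(10,11), lo=11 mid=12 ⇒ [12, 20, 19, 18, 17, 16, 13, 11, 9, 8, 7, 21, 6]
6<21: swap(11,12), lo=12 mid=13 ⇒ [12, 20, 19, 18, 17, 16, 13, 11, 9, 8, 7, 6, 21]
done. lo=12 hi=12; a=[12, 20, 19, 18, 17, 16, 13, 11, 9, 8, 7, 6, 21]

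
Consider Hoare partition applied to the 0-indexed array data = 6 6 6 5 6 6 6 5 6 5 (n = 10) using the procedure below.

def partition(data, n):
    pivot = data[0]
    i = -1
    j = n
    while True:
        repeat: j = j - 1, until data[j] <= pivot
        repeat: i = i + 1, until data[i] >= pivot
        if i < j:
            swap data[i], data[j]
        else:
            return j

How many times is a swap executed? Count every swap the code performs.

4

pivot=6
j stops at 9 (5), i stops at 0 (6); swap ⇒ 5 6 6 5 6 6 6 5 6 6
j stops at 8 (6), i stops at 1 (6); swap ⇒ 5 6 6 5 6 6 6 5 6 6
j stops at 7 (5), i stops at 2 (6); swap ⇒ 5 6 5 5 6 6 6 6 6 6
j stops at 6 (6), i stops at 4 (6); swap ⇒ 5 6 5 5 6 6 6 6 6 6
j stops at 5, i stops at 5; i≥j ⇒ return 5. data=5 6 5 5 6 6 6 6 6 6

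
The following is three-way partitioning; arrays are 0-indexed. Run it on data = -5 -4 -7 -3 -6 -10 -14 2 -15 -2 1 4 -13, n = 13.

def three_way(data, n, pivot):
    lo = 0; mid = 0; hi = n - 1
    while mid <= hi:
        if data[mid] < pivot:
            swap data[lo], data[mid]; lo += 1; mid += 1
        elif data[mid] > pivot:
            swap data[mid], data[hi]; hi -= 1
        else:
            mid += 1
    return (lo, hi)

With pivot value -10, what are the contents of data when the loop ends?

-13 -15 -14 -10 -6 -3 2 -7 -2 1 4 -4 -5

pivot = -10; lo=0, mid=0, hi=12
data[mid]=-5>-10: swap data[0],data[12]; hi=11 → -13 -4 -7 -3 -6 -10 -14 2 -15 -2 1 4 -5
data[mid]=-13<-10: swap data[0],data[0]; lo=1,mid=1 → -13 -4 -7 -3 -6 -10 -14 2 -15 -2 1 4 -5
data[mid]=-4>-10: swap data[1],data[11]; hi=10 → -13 4 -7 -3 -6 -10 -14 2 -15 -2 1 -4 -5
data[mid]=4>-10: swap data[1],data[10]; hi=9 → -13 1 -7 -3 -6 -10 -14 2 -15 -2 4 -4 -5
data[mid]=1>-10: swap data[1],data[9]; hi=8 → -13 -2 -7 -3 -6 -10 -14 2 -15 1 4 -4 -5
data[mid]=-2>-10: swap data[1],data[8]; hi=7 → -13 -15 -7 -3 -6 -10 -14 2 -2 1 4 -4 -5
data[mid]=-15<-10: swap data[1],data[1]; lo=2,mid=2 → -13 -15 -7 -3 -6 -10 -14 2 -2 1 4 -4 -5
data[mid]=-7>-10: swap data[2],data[7]; hi=6 → -13 -15 2 -3 -6 -10 -14 -7 -2 1 4 -4 -5
data[mid]=2>-10: swap data[2],data[6]; hi=5 → -13 -15 -14 -3 -6 -10 2 -7 -2 1 4 -4 -5
data[mid]=-14<-10: swap data[2],data[2]; lo=3,mid=3 → -13 -15 -14 -3 -6 -10 2 -7 -2 1 4 -4 -5
data[mid]=-3>-10: swap data[3],data[5]; hi=4 → -13 -15 -14 -10 -6 -3 2 -7 -2 1 4 -4 -5
data[mid]=-10=-10: mid=4
data[mid]=-6>-10: swap data[4],data[4]; hi=3 → -13 -15 -14 -10 -6 -3 2 -7 -2 1 4 -4 -5
end: lo=3, hi=3; data = -13 -15 -14 -10 -6 -3 2 -7 -2 1 4 -4 -5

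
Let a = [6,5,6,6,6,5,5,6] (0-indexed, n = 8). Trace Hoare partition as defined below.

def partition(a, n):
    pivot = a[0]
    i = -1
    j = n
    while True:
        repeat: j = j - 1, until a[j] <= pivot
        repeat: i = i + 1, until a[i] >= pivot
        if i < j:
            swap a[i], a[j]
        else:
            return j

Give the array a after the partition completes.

pivot = a[0] = 6; i = -1, j = 8
j→7 (a[7]=6≤6), i→0 (a[0]=6≥6); i<j, swap → [6,5,6,6,6,5,5,6]
j→6 (a[6]=5≤6), i→2 (a[2]=6≥6); i<j, swap → [6,5,5,6,6,5,6,6]
j→5 (a[5]=5≤6), i→3 (a[3]=6≥6); i<j, swap → [6,5,5,5,6,6,6,6]
j→4, i→4; i≥j, return j=4. a = [6,5,5,5,6,6,6,6]

[6,5,5,5,6,6,6,6]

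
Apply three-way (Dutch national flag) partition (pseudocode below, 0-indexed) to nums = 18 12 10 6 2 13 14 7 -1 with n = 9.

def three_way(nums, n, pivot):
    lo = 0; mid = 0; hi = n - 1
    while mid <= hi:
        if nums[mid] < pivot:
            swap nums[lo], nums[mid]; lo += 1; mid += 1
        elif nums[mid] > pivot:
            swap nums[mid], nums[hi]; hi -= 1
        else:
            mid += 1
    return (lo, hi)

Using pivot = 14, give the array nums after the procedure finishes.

-1 12 10 6 2 13 7 14 18

pivot = 14; lo=0, mid=0, hi=8
nums[mid]=18>14: swap nums[0],nums[8]; hi=7 → -1 12 10 6 2 13 14 7 18
nums[mid]=-1<14: swap nums[0],nums[0]; lo=1,mid=1 → -1 12 10 6 2 13 14 7 18
nums[mid]=12<14: swap nums[1],nums[1]; lo=2,mid=2 → -1 12 10 6 2 13 14 7 18
nums[mid]=10<14: swap nums[2],nums[2]; lo=3,mid=3 → -1 12 10 6 2 13 14 7 18
nums[mid]=6<14: swap nums[3],nums[3]; lo=4,mid=4 → -1 12 10 6 2 13 14 7 18
nums[mid]=2<14: swap nums[4],nums[4]; lo=5,mid=5 → -1 12 10 6 2 13 14 7 18
nums[mid]=13<14: swap nums[5],nums[5]; lo=6,mid=6 → -1 12 10 6 2 13 14 7 18
nums[mid]=14=14: mid=7
nums[mid]=7<14: swap nums[6],nums[7]; lo=7,mid=8 → -1 12 10 6 2 13 7 14 18
end: lo=7, hi=7; nums = -1 12 10 6 2 13 7 14 18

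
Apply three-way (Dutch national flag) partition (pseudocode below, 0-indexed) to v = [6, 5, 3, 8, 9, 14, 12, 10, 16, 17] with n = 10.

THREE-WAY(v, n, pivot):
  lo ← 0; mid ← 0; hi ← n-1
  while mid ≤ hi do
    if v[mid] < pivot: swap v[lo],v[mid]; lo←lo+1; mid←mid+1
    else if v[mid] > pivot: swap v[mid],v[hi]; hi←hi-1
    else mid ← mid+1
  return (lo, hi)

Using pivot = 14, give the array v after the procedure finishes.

pivot = 14; lo=0, mid=0, hi=9
v[mid]=6<14: swap v[0],v[0]; lo=1,mid=1 → [6, 5, 3, 8, 9, 14, 12, 10, 16, 17]
v[mid]=5<14: swap v[1],v[1]; lo=2,mid=2 → [6, 5, 3, 8, 9, 14, 12, 10, 16, 17]
v[mid]=3<14: swap v[2],v[2]; lo=3,mid=3 → [6, 5, 3, 8, 9, 14, 12, 10, 16, 17]
v[mid]=8<14: swap v[3],v[3]; lo=4,mid=4 → [6, 5, 3, 8, 9, 14, 12, 10, 16, 17]
v[mid]=9<14: swap v[4],v[4]; lo=5,mid=5 → [6, 5, 3, 8, 9, 14, 12, 10, 16, 17]
v[mid]=14=14: mid=6
v[mid]=12<14: swap v[5],v[6]; lo=6,mid=7 → [6, 5, 3, 8, 9, 12, 14, 10, 16, 17]
v[mid]=10<14: swap v[6],v[7]; lo=7,mid=8 → [6, 5, 3, 8, 9, 12, 10, 14, 16, 17]
v[mid]=16>14: swap v[8],v[9]; hi=8 → [6, 5, 3, 8, 9, 12, 10, 14, 17, 16]
v[mid]=17>14: swap v[8],v[8]; hi=7 → [6, 5, 3, 8, 9, 12, 10, 14, 17, 16]
end: lo=7, hi=7; v = [6, 5, 3, 8, 9, 12, 10, 14, 17, 16]

[6, 5, 3, 8, 9, 12, 10, 14, 17, 16]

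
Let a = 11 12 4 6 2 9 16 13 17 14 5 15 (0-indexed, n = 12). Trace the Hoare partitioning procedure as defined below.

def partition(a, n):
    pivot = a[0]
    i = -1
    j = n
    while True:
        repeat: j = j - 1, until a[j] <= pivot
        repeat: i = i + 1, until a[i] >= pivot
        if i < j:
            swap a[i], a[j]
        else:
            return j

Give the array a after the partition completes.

5 9 4 6 2 12 16 13 17 14 11 15

pivot=11
j stops at 10 (5), i stops at 0 (11); swap ⇒ 5 12 4 6 2 9 16 13 17 14 11 15
j stops at 5 (9), i stops at 1 (12); swap ⇒ 5 9 4 6 2 12 16 13 17 14 11 15
j stops at 4, i stops at 5; i≥j ⇒ return 4. a=5 9 4 6 2 12 16 13 17 14 11 15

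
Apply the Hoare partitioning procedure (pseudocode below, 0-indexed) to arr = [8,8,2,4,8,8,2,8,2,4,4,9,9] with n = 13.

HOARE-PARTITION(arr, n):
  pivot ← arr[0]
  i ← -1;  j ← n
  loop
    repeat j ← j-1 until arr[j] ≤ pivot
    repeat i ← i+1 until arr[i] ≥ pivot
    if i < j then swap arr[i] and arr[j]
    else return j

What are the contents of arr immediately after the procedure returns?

pivot=8
j stops at 10 (4), i stops at 0 (8); swap ⇒ [4,8,2,4,8,8,2,8,2,4,8,9,9]
j stops at 9 (4), i stops at 1 (8); swap ⇒ [4,4,2,4,8,8,2,8,2,8,8,9,9]
j stops at 8 (2), i stops at 4 (8); swap ⇒ [4,4,2,4,2,8,2,8,8,8,8,9,9]
j stops at 7 (8), i stops at 5 (8); swap ⇒ [4,4,2,4,2,8,2,8,8,8,8,9,9]
j stops at 6, i stops at 7; i≥j ⇒ return 6. arr=[4,4,2,4,2,8,2,8,8,8,8,9,9]

[4,4,2,4,2,8,2,8,8,8,8,9,9]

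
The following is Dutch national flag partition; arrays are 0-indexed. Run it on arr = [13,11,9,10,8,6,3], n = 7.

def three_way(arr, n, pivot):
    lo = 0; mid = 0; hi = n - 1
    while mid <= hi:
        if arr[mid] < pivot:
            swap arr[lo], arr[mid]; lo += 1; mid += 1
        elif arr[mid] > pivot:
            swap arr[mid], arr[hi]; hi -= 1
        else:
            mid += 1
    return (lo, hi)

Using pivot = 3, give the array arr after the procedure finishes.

lo=0 mid=0 hi=6
13>3: swap(0,6), hi=5 ⇒ [3,11,9,10,8,6,13]
3=3: mid=1
11>3: swap(1,5), hi=4 ⇒ [3,6,9,10,8,11,13]
6>3: swap(1,4), hi=3 ⇒ [3,8,9,10,6,11,13]
8>3: swap(1,3), hi=2 ⇒ [3,10,9,8,6,11,13]
10>3: swap(1,2), hi=1 ⇒ [3,9,10,8,6,11,13]
9>3: swap(1,1), hi=0 ⇒ [3,9,10,8,6,11,13]
done. lo=0 hi=0; arr=[3,9,10,8,6,11,13]

[3,9,10,8,6,11,13]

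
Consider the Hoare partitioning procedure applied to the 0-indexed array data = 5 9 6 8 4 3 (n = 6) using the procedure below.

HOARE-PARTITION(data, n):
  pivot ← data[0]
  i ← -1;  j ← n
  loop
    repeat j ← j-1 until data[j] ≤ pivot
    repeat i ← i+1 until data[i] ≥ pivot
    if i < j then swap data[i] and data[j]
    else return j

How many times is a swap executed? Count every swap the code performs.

2

pivot=5
j stops at 5 (3), i stops at 0 (5); swap ⇒ 3 9 6 8 4 5
j stops at 4 (4), i stops at 1 (9); swap ⇒ 3 4 6 8 9 5
j stops at 1, i stops at 2; i≥j ⇒ return 1. data=3 4 6 8 9 5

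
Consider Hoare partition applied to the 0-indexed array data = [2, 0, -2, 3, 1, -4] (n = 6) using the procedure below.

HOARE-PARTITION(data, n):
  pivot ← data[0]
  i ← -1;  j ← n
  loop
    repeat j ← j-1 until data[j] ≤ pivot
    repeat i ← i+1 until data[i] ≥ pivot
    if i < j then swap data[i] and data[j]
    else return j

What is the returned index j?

3

pivot = data[0] = 2; i = -1, j = 6
j→5 (data[5]=-4≤2), i→0 (data[0]=2≥2); i<j, swap → [-4, 0, -2, 3, 1, 2]
j→4 (data[4]=1≤2), i→3 (data[3]=3≥2); i<j, swap → [-4, 0, -2, 1, 3, 2]
j→3, i→4; i≥j, return j=3. data = [-4, 0, -2, 1, 3, 2]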